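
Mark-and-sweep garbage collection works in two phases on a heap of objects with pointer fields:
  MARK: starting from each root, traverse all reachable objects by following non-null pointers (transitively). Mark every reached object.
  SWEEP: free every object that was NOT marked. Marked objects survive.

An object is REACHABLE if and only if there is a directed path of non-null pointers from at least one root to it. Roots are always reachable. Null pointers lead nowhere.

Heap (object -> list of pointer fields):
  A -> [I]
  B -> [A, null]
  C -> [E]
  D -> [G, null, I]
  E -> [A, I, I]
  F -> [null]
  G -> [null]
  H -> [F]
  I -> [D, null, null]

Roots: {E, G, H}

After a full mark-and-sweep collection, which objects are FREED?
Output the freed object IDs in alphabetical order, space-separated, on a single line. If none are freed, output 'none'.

Roots: E G H
Mark E: refs=A I I, marked=E
Mark G: refs=null, marked=E G
Mark H: refs=F, marked=E G H
Mark A: refs=I, marked=A E G H
Mark I: refs=D null null, marked=A E G H I
Mark F: refs=null, marked=A E F G H I
Mark D: refs=G null I, marked=A D E F G H I
Unmarked (collected): B C

Answer: B C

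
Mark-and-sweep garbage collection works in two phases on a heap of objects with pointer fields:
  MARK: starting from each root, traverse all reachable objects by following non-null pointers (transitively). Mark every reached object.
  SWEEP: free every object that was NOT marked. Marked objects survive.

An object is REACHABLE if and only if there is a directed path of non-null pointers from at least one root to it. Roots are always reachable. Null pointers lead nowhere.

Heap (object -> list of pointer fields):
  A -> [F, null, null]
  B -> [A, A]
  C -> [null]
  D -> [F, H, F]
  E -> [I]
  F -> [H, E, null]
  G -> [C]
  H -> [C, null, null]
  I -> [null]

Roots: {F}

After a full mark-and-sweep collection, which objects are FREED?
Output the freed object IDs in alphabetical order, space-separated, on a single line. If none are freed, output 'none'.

Roots: F
Mark F: refs=H E null, marked=F
Mark H: refs=C null null, marked=F H
Mark E: refs=I, marked=E F H
Mark C: refs=null, marked=C E F H
Mark I: refs=null, marked=C E F H I
Unmarked (collected): A B D G

Answer: A B D G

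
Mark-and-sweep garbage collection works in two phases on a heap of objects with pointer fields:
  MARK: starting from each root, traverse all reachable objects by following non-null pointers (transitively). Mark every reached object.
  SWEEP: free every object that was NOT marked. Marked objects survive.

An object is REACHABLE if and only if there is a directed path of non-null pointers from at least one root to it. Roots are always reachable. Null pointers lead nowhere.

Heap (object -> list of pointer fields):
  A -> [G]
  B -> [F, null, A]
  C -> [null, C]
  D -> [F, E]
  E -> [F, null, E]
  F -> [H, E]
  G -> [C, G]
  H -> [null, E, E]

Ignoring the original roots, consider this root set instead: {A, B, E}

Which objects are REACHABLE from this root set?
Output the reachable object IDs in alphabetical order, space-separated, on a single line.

Answer: A B C E F G H

Derivation:
Roots: A B E
Mark A: refs=G, marked=A
Mark B: refs=F null A, marked=A B
Mark E: refs=F null E, marked=A B E
Mark G: refs=C G, marked=A B E G
Mark F: refs=H E, marked=A B E F G
Mark C: refs=null C, marked=A B C E F G
Mark H: refs=null E E, marked=A B C E F G H
Unmarked (collected): D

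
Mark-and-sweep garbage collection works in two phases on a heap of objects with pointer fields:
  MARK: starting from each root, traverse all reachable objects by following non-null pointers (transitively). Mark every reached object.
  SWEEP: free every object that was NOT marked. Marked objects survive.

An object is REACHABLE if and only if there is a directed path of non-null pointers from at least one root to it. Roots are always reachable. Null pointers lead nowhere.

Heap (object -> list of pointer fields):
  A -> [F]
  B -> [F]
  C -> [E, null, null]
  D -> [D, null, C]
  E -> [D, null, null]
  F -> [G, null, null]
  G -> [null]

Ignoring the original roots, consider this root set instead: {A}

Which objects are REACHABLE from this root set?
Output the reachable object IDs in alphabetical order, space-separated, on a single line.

Roots: A
Mark A: refs=F, marked=A
Mark F: refs=G null null, marked=A F
Mark G: refs=null, marked=A F G
Unmarked (collected): B C D E

Answer: A F G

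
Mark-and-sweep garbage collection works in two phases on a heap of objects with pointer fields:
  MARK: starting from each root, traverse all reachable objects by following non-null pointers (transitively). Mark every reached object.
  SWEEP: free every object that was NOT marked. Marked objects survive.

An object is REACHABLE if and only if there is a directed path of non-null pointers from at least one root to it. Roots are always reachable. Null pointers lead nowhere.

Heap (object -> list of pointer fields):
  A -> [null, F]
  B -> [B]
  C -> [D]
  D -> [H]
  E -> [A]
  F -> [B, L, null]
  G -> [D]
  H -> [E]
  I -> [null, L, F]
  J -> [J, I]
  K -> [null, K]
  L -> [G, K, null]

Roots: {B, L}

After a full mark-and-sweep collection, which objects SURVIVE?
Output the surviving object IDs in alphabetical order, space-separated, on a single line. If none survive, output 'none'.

Roots: B L
Mark B: refs=B, marked=B
Mark L: refs=G K null, marked=B L
Mark G: refs=D, marked=B G L
Mark K: refs=null K, marked=B G K L
Mark D: refs=H, marked=B D G K L
Mark H: refs=E, marked=B D G H K L
Mark E: refs=A, marked=B D E G H K L
Mark A: refs=null F, marked=A B D E G H K L
Mark F: refs=B L null, marked=A B D E F G H K L
Unmarked (collected): C I J

Answer: A B D E F G H K L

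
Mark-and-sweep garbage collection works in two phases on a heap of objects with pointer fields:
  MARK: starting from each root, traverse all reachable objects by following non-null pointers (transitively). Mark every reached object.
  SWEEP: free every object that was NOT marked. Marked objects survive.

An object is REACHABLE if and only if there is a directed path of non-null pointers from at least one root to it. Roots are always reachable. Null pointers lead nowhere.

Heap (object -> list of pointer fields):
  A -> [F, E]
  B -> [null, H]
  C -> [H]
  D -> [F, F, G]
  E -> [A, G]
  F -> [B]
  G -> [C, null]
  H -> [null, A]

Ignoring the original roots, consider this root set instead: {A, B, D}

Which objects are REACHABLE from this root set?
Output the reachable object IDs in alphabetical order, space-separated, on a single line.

Answer: A B C D E F G H

Derivation:
Roots: A B D
Mark A: refs=F E, marked=A
Mark B: refs=null H, marked=A B
Mark D: refs=F F G, marked=A B D
Mark F: refs=B, marked=A B D F
Mark E: refs=A G, marked=A B D E F
Mark H: refs=null A, marked=A B D E F H
Mark G: refs=C null, marked=A B D E F G H
Mark C: refs=H, marked=A B C D E F G H
Unmarked (collected): (none)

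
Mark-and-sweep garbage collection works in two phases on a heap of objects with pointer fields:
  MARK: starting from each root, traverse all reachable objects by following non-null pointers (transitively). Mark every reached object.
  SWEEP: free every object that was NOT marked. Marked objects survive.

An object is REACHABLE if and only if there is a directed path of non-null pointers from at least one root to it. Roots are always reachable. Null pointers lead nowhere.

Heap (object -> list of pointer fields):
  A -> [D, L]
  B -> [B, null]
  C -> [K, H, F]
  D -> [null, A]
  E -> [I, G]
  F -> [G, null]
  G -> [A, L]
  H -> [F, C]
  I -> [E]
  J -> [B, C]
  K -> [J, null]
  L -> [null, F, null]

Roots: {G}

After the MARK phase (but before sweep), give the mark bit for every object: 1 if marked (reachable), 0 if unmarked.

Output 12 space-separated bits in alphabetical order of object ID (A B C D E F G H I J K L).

Roots: G
Mark G: refs=A L, marked=G
Mark A: refs=D L, marked=A G
Mark L: refs=null F null, marked=A G L
Mark D: refs=null A, marked=A D G L
Mark F: refs=G null, marked=A D F G L
Unmarked (collected): B C E H I J K

Answer: 1 0 0 1 0 1 1 0 0 0 0 1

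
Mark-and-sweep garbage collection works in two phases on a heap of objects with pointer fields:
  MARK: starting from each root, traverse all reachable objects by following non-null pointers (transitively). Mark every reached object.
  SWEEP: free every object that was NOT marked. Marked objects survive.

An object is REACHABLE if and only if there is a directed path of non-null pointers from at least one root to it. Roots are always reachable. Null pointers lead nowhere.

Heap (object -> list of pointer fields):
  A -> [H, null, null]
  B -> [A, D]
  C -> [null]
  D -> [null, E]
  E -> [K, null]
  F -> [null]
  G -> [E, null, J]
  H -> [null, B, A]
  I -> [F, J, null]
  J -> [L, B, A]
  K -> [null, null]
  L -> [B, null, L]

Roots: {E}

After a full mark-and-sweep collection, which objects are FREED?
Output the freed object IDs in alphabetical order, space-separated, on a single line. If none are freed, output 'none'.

Roots: E
Mark E: refs=K null, marked=E
Mark K: refs=null null, marked=E K
Unmarked (collected): A B C D F G H I J L

Answer: A B C D F G H I J L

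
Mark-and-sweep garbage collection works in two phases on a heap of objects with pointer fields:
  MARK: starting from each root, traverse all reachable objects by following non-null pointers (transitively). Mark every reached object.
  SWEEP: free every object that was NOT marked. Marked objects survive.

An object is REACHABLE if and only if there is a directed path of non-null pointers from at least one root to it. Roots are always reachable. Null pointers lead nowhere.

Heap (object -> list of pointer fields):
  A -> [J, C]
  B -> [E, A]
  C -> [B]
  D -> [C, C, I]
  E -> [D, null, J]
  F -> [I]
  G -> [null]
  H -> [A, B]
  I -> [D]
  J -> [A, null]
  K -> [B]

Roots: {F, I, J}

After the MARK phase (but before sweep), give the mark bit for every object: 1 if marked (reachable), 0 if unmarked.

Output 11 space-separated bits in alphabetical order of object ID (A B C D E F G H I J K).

Answer: 1 1 1 1 1 1 0 0 1 1 0

Derivation:
Roots: F I J
Mark F: refs=I, marked=F
Mark I: refs=D, marked=F I
Mark J: refs=A null, marked=F I J
Mark D: refs=C C I, marked=D F I J
Mark A: refs=J C, marked=A D F I J
Mark C: refs=B, marked=A C D F I J
Mark B: refs=E A, marked=A B C D F I J
Mark E: refs=D null J, marked=A B C D E F I J
Unmarked (collected): G H K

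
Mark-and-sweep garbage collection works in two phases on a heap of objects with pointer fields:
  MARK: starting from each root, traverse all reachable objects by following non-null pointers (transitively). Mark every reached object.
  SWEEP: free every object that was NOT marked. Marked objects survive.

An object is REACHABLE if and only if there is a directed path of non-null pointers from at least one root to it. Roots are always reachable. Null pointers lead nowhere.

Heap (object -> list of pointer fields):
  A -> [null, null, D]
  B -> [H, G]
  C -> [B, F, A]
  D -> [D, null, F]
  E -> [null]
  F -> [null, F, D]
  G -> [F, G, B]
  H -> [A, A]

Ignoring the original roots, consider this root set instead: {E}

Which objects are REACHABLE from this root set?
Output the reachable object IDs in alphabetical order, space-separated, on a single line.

Roots: E
Mark E: refs=null, marked=E
Unmarked (collected): A B C D F G H

Answer: E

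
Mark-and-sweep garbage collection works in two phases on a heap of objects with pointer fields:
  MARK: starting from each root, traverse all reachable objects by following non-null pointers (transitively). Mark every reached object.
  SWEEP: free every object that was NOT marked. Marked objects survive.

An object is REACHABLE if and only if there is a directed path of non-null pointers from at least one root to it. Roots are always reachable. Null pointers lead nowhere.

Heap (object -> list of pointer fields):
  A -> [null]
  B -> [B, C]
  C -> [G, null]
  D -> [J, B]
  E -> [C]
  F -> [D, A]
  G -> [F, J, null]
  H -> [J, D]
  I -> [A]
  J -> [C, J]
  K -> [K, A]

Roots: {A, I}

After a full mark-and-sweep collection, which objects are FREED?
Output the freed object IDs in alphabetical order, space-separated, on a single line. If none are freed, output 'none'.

Roots: A I
Mark A: refs=null, marked=A
Mark I: refs=A, marked=A I
Unmarked (collected): B C D E F G H J K

Answer: B C D E F G H J K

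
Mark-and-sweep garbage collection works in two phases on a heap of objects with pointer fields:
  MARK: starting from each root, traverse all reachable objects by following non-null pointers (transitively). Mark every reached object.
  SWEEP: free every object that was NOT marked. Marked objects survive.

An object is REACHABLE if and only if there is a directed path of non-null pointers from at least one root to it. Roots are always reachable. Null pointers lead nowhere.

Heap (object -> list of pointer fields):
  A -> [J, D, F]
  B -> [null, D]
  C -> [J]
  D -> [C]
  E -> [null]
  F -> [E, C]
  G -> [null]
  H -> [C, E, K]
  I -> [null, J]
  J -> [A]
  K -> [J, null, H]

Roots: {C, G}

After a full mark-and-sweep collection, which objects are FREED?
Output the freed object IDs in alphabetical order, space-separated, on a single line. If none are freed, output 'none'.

Roots: C G
Mark C: refs=J, marked=C
Mark G: refs=null, marked=C G
Mark J: refs=A, marked=C G J
Mark A: refs=J D F, marked=A C G J
Mark D: refs=C, marked=A C D G J
Mark F: refs=E C, marked=A C D F G J
Mark E: refs=null, marked=A C D E F G J
Unmarked (collected): B H I K

Answer: B H I K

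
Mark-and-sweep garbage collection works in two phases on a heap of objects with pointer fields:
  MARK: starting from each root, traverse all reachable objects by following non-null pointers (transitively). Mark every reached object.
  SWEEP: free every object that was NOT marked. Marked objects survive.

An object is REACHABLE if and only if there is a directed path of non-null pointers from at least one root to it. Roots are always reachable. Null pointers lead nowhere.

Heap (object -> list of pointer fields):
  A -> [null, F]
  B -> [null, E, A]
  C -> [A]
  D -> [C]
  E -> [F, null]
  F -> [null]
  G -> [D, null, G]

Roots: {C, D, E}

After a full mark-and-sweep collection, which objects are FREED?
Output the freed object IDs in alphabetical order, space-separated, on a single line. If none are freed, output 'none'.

Roots: C D E
Mark C: refs=A, marked=C
Mark D: refs=C, marked=C D
Mark E: refs=F null, marked=C D E
Mark A: refs=null F, marked=A C D E
Mark F: refs=null, marked=A C D E F
Unmarked (collected): B G

Answer: B G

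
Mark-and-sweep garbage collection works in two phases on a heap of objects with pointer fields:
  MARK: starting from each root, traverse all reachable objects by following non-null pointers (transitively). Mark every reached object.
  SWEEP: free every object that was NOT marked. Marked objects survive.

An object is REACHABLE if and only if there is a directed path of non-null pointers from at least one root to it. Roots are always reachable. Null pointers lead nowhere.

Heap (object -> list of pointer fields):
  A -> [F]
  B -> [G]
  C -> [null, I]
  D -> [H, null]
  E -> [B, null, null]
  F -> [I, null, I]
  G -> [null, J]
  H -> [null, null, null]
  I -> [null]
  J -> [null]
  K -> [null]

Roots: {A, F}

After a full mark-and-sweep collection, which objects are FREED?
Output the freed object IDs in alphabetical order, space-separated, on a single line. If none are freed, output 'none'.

Roots: A F
Mark A: refs=F, marked=A
Mark F: refs=I null I, marked=A F
Mark I: refs=null, marked=A F I
Unmarked (collected): B C D E G H J K

Answer: B C D E G H J K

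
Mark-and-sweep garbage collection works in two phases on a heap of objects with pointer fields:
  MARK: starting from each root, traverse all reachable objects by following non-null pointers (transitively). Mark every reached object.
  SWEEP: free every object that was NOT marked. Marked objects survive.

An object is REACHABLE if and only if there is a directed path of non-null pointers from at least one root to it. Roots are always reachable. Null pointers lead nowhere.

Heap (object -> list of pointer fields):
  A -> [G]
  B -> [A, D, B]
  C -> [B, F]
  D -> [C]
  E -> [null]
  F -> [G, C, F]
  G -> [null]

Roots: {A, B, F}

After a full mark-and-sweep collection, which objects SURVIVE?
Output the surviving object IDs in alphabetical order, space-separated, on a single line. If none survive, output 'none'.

Answer: A B C D F G

Derivation:
Roots: A B F
Mark A: refs=G, marked=A
Mark B: refs=A D B, marked=A B
Mark F: refs=G C F, marked=A B F
Mark G: refs=null, marked=A B F G
Mark D: refs=C, marked=A B D F G
Mark C: refs=B F, marked=A B C D F G
Unmarked (collected): E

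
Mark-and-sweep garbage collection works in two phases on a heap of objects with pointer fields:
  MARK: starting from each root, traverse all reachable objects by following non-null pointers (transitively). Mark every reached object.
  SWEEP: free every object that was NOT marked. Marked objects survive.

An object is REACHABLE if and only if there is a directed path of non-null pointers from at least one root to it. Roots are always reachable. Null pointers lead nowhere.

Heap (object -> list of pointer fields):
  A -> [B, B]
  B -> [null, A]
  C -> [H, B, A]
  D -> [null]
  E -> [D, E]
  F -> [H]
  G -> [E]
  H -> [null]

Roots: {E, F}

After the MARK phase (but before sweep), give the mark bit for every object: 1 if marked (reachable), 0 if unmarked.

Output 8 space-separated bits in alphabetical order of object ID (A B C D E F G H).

Roots: E F
Mark E: refs=D E, marked=E
Mark F: refs=H, marked=E F
Mark D: refs=null, marked=D E F
Mark H: refs=null, marked=D E F H
Unmarked (collected): A B C G

Answer: 0 0 0 1 1 1 0 1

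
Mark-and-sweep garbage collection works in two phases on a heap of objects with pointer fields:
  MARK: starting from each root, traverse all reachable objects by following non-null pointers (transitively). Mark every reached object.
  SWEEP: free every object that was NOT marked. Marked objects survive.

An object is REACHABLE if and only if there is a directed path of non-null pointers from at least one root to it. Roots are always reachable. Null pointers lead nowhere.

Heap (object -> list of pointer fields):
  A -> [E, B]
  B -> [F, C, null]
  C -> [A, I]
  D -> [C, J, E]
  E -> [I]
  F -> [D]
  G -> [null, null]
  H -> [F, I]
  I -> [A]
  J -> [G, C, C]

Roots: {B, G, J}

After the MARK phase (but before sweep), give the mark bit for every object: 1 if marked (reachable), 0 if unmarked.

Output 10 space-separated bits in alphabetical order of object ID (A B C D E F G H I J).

Roots: B G J
Mark B: refs=F C null, marked=B
Mark G: refs=null null, marked=B G
Mark J: refs=G C C, marked=B G J
Mark F: refs=D, marked=B F G J
Mark C: refs=A I, marked=B C F G J
Mark D: refs=C J E, marked=B C D F G J
Mark A: refs=E B, marked=A B C D F G J
Mark I: refs=A, marked=A B C D F G I J
Mark E: refs=I, marked=A B C D E F G I J
Unmarked (collected): H

Answer: 1 1 1 1 1 1 1 0 1 1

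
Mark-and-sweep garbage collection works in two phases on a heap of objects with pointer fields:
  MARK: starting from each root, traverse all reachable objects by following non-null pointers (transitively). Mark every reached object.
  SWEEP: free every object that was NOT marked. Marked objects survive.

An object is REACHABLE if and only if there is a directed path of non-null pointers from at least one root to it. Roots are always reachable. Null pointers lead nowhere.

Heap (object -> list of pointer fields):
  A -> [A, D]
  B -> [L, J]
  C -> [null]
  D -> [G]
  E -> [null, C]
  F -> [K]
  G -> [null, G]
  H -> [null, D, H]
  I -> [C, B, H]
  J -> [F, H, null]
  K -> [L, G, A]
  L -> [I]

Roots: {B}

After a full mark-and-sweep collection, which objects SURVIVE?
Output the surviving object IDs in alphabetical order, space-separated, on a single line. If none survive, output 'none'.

Answer: A B C D F G H I J K L

Derivation:
Roots: B
Mark B: refs=L J, marked=B
Mark L: refs=I, marked=B L
Mark J: refs=F H null, marked=B J L
Mark I: refs=C B H, marked=B I J L
Mark F: refs=K, marked=B F I J L
Mark H: refs=null D H, marked=B F H I J L
Mark C: refs=null, marked=B C F H I J L
Mark K: refs=L G A, marked=B C F H I J K L
Mark D: refs=G, marked=B C D F H I J K L
Mark G: refs=null G, marked=B C D F G H I J K L
Mark A: refs=A D, marked=A B C D F G H I J K L
Unmarked (collected): E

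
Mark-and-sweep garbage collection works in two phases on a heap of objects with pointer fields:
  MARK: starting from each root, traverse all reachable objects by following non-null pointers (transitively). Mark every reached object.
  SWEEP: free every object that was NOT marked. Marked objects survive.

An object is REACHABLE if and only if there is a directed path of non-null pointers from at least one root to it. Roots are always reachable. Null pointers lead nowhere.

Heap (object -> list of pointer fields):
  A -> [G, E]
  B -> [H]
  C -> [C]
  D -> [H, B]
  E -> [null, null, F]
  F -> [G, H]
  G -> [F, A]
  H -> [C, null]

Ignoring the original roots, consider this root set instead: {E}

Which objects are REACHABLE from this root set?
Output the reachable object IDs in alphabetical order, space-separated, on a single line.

Answer: A C E F G H

Derivation:
Roots: E
Mark E: refs=null null F, marked=E
Mark F: refs=G H, marked=E F
Mark G: refs=F A, marked=E F G
Mark H: refs=C null, marked=E F G H
Mark A: refs=G E, marked=A E F G H
Mark C: refs=C, marked=A C E F G H
Unmarked (collected): B D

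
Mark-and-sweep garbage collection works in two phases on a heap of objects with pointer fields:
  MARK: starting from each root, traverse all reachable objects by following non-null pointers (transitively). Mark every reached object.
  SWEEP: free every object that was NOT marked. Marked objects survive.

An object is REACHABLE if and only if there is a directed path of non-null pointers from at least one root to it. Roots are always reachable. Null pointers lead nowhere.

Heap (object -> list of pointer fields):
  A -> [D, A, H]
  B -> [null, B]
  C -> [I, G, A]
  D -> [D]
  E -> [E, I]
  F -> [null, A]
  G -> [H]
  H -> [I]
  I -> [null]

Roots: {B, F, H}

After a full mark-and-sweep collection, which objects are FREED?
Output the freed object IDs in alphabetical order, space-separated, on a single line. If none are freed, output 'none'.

Answer: C E G

Derivation:
Roots: B F H
Mark B: refs=null B, marked=B
Mark F: refs=null A, marked=B F
Mark H: refs=I, marked=B F H
Mark A: refs=D A H, marked=A B F H
Mark I: refs=null, marked=A B F H I
Mark D: refs=D, marked=A B D F H I
Unmarked (collected): C E G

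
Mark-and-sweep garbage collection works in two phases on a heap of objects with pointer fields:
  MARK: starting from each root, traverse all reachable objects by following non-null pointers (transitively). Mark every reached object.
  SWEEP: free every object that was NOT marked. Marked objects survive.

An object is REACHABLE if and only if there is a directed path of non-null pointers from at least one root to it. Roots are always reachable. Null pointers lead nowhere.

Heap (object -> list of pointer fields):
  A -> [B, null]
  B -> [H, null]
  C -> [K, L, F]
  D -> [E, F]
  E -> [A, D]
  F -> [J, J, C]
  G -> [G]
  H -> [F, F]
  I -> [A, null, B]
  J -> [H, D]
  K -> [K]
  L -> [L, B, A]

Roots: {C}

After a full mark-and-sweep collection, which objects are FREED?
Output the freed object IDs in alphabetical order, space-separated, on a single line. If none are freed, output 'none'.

Roots: C
Mark C: refs=K L F, marked=C
Mark K: refs=K, marked=C K
Mark L: refs=L B A, marked=C K L
Mark F: refs=J J C, marked=C F K L
Mark B: refs=H null, marked=B C F K L
Mark A: refs=B null, marked=A B C F K L
Mark J: refs=H D, marked=A B C F J K L
Mark H: refs=F F, marked=A B C F H J K L
Mark D: refs=E F, marked=A B C D F H J K L
Mark E: refs=A D, marked=A B C D E F H J K L
Unmarked (collected): G I

Answer: G I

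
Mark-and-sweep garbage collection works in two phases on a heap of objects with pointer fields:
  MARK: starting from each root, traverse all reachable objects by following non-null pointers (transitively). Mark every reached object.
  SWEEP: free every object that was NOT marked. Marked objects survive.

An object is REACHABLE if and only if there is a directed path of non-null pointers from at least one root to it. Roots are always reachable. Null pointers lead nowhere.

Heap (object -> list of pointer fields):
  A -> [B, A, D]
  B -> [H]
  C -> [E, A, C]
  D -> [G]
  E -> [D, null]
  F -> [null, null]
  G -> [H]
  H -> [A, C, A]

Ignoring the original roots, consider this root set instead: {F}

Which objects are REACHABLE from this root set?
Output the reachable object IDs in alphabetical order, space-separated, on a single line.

Answer: F

Derivation:
Roots: F
Mark F: refs=null null, marked=F
Unmarked (collected): A B C D E G H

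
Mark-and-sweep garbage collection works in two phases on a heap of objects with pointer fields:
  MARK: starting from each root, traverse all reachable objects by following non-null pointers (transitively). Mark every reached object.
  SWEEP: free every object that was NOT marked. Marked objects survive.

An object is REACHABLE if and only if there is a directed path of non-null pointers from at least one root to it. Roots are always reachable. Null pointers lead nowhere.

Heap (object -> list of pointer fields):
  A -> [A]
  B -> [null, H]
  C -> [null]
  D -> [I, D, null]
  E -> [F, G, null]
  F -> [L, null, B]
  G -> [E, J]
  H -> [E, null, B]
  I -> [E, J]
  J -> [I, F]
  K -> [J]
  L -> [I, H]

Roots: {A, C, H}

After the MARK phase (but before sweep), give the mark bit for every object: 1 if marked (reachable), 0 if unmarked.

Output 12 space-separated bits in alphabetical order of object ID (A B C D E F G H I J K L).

Answer: 1 1 1 0 1 1 1 1 1 1 0 1

Derivation:
Roots: A C H
Mark A: refs=A, marked=A
Mark C: refs=null, marked=A C
Mark H: refs=E null B, marked=A C H
Mark E: refs=F G null, marked=A C E H
Mark B: refs=null H, marked=A B C E H
Mark F: refs=L null B, marked=A B C E F H
Mark G: refs=E J, marked=A B C E F G H
Mark L: refs=I H, marked=A B C E F G H L
Mark J: refs=I F, marked=A B C E F G H J L
Mark I: refs=E J, marked=A B C E F G H I J L
Unmarked (collected): D K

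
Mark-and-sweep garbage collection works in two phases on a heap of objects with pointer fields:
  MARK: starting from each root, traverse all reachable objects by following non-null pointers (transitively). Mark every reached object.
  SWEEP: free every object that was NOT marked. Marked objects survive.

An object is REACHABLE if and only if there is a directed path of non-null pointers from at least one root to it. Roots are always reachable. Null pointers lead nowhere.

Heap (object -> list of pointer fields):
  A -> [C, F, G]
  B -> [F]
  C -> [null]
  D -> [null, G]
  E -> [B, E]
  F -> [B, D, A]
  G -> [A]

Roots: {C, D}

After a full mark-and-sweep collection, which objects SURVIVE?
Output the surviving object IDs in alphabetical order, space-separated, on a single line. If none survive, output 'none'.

Roots: C D
Mark C: refs=null, marked=C
Mark D: refs=null G, marked=C D
Mark G: refs=A, marked=C D G
Mark A: refs=C F G, marked=A C D G
Mark F: refs=B D A, marked=A C D F G
Mark B: refs=F, marked=A B C D F G
Unmarked (collected): E

Answer: A B C D F G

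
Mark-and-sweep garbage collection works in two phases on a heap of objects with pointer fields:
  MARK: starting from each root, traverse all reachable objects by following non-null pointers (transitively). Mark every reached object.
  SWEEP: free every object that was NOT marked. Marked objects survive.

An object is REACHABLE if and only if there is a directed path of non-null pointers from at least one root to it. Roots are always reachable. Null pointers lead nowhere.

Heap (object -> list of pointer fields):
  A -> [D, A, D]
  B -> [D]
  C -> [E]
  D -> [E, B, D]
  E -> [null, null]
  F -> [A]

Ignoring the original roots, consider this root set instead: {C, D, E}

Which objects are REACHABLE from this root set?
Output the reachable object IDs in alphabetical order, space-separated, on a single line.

Roots: C D E
Mark C: refs=E, marked=C
Mark D: refs=E B D, marked=C D
Mark E: refs=null null, marked=C D E
Mark B: refs=D, marked=B C D E
Unmarked (collected): A F

Answer: B C D E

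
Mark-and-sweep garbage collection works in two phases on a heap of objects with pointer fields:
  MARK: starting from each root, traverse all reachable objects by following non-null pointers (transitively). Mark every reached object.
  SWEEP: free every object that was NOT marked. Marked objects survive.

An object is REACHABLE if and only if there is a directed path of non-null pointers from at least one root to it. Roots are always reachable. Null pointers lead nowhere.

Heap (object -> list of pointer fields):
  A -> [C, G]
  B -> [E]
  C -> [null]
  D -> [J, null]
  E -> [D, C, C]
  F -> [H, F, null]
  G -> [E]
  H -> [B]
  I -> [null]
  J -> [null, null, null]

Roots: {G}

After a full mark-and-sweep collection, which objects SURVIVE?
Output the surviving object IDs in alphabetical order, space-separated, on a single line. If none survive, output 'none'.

Answer: C D E G J

Derivation:
Roots: G
Mark G: refs=E, marked=G
Mark E: refs=D C C, marked=E G
Mark D: refs=J null, marked=D E G
Mark C: refs=null, marked=C D E G
Mark J: refs=null null null, marked=C D E G J
Unmarked (collected): A B F H I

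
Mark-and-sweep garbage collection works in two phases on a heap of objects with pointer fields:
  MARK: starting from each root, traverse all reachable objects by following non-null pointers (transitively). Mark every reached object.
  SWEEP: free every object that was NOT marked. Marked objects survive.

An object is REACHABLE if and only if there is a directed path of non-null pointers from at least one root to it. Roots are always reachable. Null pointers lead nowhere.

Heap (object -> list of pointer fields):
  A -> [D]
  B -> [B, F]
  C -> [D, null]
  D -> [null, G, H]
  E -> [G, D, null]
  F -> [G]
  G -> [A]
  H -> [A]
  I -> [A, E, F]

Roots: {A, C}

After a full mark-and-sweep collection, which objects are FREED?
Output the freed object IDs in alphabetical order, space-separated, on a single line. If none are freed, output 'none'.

Roots: A C
Mark A: refs=D, marked=A
Mark C: refs=D null, marked=A C
Mark D: refs=null G H, marked=A C D
Mark G: refs=A, marked=A C D G
Mark H: refs=A, marked=A C D G H
Unmarked (collected): B E F I

Answer: B E F I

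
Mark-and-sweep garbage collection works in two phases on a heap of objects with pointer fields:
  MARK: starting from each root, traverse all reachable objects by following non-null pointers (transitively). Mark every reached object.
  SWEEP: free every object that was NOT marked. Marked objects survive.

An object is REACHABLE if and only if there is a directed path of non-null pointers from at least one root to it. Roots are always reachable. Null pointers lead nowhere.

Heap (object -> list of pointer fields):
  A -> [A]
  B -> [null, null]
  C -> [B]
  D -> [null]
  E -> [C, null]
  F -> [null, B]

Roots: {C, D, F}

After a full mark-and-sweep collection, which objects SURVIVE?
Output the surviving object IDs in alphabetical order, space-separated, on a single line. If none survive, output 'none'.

Answer: B C D F

Derivation:
Roots: C D F
Mark C: refs=B, marked=C
Mark D: refs=null, marked=C D
Mark F: refs=null B, marked=C D F
Mark B: refs=null null, marked=B C D F
Unmarked (collected): A E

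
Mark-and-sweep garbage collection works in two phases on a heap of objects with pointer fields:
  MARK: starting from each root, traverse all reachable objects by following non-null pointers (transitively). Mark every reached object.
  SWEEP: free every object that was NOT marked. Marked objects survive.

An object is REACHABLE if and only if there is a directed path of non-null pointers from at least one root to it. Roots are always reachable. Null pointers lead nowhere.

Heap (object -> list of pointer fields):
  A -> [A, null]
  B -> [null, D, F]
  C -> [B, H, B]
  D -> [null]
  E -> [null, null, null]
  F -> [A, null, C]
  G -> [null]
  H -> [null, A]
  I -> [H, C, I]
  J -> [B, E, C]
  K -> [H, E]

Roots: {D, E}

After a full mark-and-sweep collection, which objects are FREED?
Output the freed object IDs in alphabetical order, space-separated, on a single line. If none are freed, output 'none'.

Roots: D E
Mark D: refs=null, marked=D
Mark E: refs=null null null, marked=D E
Unmarked (collected): A B C F G H I J K

Answer: A B C F G H I J K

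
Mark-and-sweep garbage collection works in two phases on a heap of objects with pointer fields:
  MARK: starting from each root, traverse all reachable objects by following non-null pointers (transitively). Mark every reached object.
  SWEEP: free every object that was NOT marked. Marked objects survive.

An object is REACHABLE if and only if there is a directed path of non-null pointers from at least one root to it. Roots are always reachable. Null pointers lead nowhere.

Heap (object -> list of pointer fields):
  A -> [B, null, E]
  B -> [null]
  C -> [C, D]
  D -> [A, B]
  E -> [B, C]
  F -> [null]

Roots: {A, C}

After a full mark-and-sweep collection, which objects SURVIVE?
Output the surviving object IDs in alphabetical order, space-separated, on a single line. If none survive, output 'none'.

Answer: A B C D E

Derivation:
Roots: A C
Mark A: refs=B null E, marked=A
Mark C: refs=C D, marked=A C
Mark B: refs=null, marked=A B C
Mark E: refs=B C, marked=A B C E
Mark D: refs=A B, marked=A B C D E
Unmarked (collected): F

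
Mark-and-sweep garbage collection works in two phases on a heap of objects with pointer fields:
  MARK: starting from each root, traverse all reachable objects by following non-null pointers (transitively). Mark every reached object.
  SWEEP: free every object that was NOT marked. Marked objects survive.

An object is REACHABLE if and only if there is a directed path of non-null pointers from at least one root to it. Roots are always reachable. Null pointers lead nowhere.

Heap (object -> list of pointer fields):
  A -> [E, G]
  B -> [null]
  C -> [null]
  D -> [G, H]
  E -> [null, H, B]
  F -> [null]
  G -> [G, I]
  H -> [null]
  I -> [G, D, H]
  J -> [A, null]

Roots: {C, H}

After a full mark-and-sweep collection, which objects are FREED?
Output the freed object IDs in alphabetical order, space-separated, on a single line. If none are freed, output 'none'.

Roots: C H
Mark C: refs=null, marked=C
Mark H: refs=null, marked=C H
Unmarked (collected): A B D E F G I J

Answer: A B D E F G I J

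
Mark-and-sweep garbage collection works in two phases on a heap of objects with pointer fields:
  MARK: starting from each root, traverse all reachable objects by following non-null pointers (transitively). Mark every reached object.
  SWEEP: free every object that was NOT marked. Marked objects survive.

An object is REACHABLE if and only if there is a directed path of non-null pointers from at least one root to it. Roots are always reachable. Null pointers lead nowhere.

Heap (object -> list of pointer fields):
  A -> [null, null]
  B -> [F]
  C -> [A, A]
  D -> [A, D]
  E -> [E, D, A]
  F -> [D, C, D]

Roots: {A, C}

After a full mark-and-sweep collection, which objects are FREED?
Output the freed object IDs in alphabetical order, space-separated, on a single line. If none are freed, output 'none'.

Answer: B D E F

Derivation:
Roots: A C
Mark A: refs=null null, marked=A
Mark C: refs=A A, marked=A C
Unmarked (collected): B D E F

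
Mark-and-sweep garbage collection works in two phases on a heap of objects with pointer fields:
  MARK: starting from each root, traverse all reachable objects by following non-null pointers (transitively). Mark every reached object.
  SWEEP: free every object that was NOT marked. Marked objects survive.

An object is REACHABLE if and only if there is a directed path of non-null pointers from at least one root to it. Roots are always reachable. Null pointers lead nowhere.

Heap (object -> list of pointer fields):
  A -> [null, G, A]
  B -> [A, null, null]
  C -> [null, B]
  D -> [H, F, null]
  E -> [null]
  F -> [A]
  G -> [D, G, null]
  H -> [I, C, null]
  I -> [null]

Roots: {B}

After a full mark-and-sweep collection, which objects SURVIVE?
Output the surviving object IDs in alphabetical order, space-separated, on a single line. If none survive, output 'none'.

Answer: A B C D F G H I

Derivation:
Roots: B
Mark B: refs=A null null, marked=B
Mark A: refs=null G A, marked=A B
Mark G: refs=D G null, marked=A B G
Mark D: refs=H F null, marked=A B D G
Mark H: refs=I C null, marked=A B D G H
Mark F: refs=A, marked=A B D F G H
Mark I: refs=null, marked=A B D F G H I
Mark C: refs=null B, marked=A B C D F G H I
Unmarked (collected): E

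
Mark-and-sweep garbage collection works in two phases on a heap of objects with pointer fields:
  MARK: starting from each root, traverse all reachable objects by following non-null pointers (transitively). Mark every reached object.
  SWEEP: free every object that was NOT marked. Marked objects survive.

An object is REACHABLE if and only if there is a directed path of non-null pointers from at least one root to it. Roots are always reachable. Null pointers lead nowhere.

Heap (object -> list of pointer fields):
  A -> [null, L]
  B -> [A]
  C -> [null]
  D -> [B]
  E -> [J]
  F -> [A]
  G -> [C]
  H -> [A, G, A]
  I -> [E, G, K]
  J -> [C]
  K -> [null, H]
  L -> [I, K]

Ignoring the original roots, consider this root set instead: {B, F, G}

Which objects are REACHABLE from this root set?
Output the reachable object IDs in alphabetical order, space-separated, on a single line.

Answer: A B C E F G H I J K L

Derivation:
Roots: B F G
Mark B: refs=A, marked=B
Mark F: refs=A, marked=B F
Mark G: refs=C, marked=B F G
Mark A: refs=null L, marked=A B F G
Mark C: refs=null, marked=A B C F G
Mark L: refs=I K, marked=A B C F G L
Mark I: refs=E G K, marked=A B C F G I L
Mark K: refs=null H, marked=A B C F G I K L
Mark E: refs=J, marked=A B C E F G I K L
Mark H: refs=A G A, marked=A B C E F G H I K L
Mark J: refs=C, marked=A B C E F G H I J K L
Unmarked (collected): D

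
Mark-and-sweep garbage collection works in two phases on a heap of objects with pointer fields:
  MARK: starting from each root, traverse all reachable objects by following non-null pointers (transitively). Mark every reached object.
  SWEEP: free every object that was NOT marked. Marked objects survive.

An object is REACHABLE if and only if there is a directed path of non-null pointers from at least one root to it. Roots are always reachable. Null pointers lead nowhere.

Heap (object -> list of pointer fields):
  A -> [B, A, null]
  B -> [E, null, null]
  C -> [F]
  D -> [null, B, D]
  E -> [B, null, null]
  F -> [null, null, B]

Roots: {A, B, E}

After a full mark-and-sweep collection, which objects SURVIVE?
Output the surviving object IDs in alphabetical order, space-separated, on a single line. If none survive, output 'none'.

Roots: A B E
Mark A: refs=B A null, marked=A
Mark B: refs=E null null, marked=A B
Mark E: refs=B null null, marked=A B E
Unmarked (collected): C D F

Answer: A B E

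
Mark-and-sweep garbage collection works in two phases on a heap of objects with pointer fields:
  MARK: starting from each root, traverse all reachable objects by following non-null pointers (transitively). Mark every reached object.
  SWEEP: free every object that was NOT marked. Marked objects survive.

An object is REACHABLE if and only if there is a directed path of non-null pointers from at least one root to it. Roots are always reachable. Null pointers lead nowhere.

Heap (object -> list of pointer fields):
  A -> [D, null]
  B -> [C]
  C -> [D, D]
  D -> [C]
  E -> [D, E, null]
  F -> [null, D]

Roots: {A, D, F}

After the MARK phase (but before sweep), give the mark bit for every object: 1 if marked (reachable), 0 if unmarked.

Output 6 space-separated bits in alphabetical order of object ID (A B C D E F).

Answer: 1 0 1 1 0 1

Derivation:
Roots: A D F
Mark A: refs=D null, marked=A
Mark D: refs=C, marked=A D
Mark F: refs=null D, marked=A D F
Mark C: refs=D D, marked=A C D F
Unmarked (collected): B E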